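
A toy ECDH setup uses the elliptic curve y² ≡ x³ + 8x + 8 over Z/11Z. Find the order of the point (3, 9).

2P: tangent at (3, 9): λ = (3·3² + 8)/(2·9) ≡ 2/7. 7⁻¹ ≡ 8 (mod 11) since 7·8 = 56 ≡ 1, so λ ≡ 2·8 ≡ 5.
  x = λ² - 3 - 3 = 25 - 6 ≡ 8; y = λ·(3 - 8) - 9 ≡ 10. → (8, 10)
3P: (8, 10) + (3, 9). λ = (9 - 10)/(3 - 8) ≡ 10/6 mod 11. 6⁻¹ ≡ 2 (mod 11), so λ ≡ 9.
  x = λ² - 8 - 3 = 81 - 11 ≡ 4; y = λ·(8 - 4) - 10 ≡ 4. → (4, 4)
4P: (4, 4) + (3, 9). λ = (9 - 4)/(3 - 4) ≡ 5/10 mod 11. 10⁻¹ ≡ 10 (mod 11), so λ ≡ 6.
  x = λ² - 4 - 3 = 36 - 7 ≡ 7; y = λ·(4 - 7) - 4 ≡ 0. → (7, 0)
5P: (7, 0) + (3, 9). λ = (9 - 0)/(3 - 7) ≡ 9/7 mod 11. 7⁻¹ ≡ 8 (mod 11), so λ ≡ 6.
  x = λ² - 7 - 3 = 36 - 10 ≡ 4; y = λ·(7 - 4) - 0 ≡ 7. → (4, 7)
6P: (4, 7) + (3, 9). λ = (9 - 7)/(3 - 4) ≡ 2/10 mod 11. 10⁻¹ ≡ 10 (mod 11), so λ ≡ 9.
  x = λ² - 4 - 3 = 81 - 7 ≡ 8; y = λ·(4 - 8) - 7 ≡ 1. → (8, 1)
7P: (8, 1) + (3, 9). λ = (9 - 1)/(3 - 8) ≡ 8/6 mod 11. 6⁻¹ ≡ 2 (mod 11) since 6·2 = 12 ≡ 1, so λ ≡ 5.
  x = λ² - 8 - 3 = 25 - 11 ≡ 3; y = λ·(8 - 3) - 1 ≡ 2. → (3, 2)
8P: (3, 2) + (3, 9): same x and y₁ ≡ -y₂, so the sum is ∞.
8P = ∞, so the order is 8.

8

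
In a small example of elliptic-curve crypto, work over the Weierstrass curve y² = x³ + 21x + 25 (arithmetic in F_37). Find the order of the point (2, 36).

2P: tangent at (2, 36): λ = (3·2² + 21)/(2·36) ≡ 33/35. 35⁻¹ ≡ 18 (mod 37), so λ ≡ 33·18 ≡ 2.
  x = λ² - 2 - 2 = 4 - 4 ≡ 0; y = λ·(2 - 0) - 36 ≡ 5. → (0, 5)
3P: (0, 5) + (2, 36). λ = (36 - 5)/(2 - 0) ≡ 31/2 mod 37. 2⁻¹ ≡ 19 (mod 37), so λ ≡ 34.
  x = λ² - 0 - 2 = 1156 - 2 ≡ 7; y = λ·(0 - 7) - 5 ≡ 16. → (7, 16)
4P: (7, 16) + (2, 36). λ = (36 - 16)/(2 - 7) ≡ 20/32 mod 37. 32⁻¹ ≡ 22 (mod 37), so λ ≡ 33.
  x = λ² - 7 - 2 = 1089 - 9 ≡ 7; y = λ·(7 - 7) - 16 ≡ 21. → (7, 21)
5P: (7, 21) + (2, 36). λ = (36 - 21)/(2 - 7) ≡ 15/32 mod 37. 32⁻¹ ≡ 22 (mod 37) since 32·22 = 704 ≡ 1, so λ ≡ 34.
  x = λ² - 7 - 2 = 1156 - 9 ≡ 0; y = λ·(7 - 0) - 21 ≡ 32. → (0, 32)
6P: (0, 32) + (2, 36). λ = (36 - 32)/(2 - 0) ≡ 4/2 mod 37. 2⁻¹ ≡ 19 (mod 37), so λ ≡ 2.
  x = λ² - 0 - 2 = 4 - 2 ≡ 2; y = λ·(0 - 2) - 32 ≡ 1. → (2, 1)
7P: (2, 1) + (2, 36): same x and y₁ ≡ -y₂, so the sum is the point at infinity.
7P = the point at infinity, so the order is 7.

7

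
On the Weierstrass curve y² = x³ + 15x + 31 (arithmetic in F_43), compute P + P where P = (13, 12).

tangent at (13, 12): λ = (3·13² + 15)/(2·12) ≡ 6/24. 24⁻¹ ≡ 9 (mod 43), so λ ≡ 6·9 ≡ 11.
  x = λ² - 13 - 13 = 121 - 26 ≡ 9; y = λ·(13 - 9) - 12 ≡ 32. → (9, 32)

(9, 32)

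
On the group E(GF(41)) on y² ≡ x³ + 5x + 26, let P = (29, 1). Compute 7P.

Double-and-add on 7 = (111)₂. Start with P = (29, 1) for the leading 1-bit.
double: tangent at (29, 1): λ = (3·29² + 5)/(2·1) ≡ 27/2. 2⁻¹ ≡ 21 (mod 41), so λ ≡ 27·21 ≡ 34.
  x = λ² - 29 - 29 = 1156 - 58 ≡ 32; y = λ·(29 - 32) - 1 ≡ 20. → (32, 20)
add P: (32, 20) + (29, 1). λ = (1 - 20)/(29 - 32) ≡ 22/38 mod 41. 38⁻¹ ≡ 27 (mod 41), so λ ≡ 20.
  x = λ² - 32 - 29 = 400 - 61 ≡ 11; y = λ·(32 - 11) - 20 ≡ 31. → (11, 31)
double: tangent at (11, 31): λ = (3·11² + 5)/(2·31) ≡ 40/21. 21⁻¹ ≡ 2 (mod 41), so λ ≡ 40·2 ≡ 39.
  x = λ² - 11 - 11 = 1521 - 22 ≡ 23; y = λ·(11 - 23) - 31 ≡ 34. → (23, 34)
add P: (23, 34) + (29, 1). λ = (1 - 34)/(29 - 23) ≡ 8/6 mod 41. 6⁻¹ ≡ 7 (mod 41), so λ ≡ 15.
  x = λ² - 23 - 29 = 225 - 52 ≡ 9; y = λ·(23 - 9) - 34 ≡ 12. → (9, 12)

(9, 12)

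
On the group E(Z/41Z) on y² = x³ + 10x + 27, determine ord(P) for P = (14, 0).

2

2P: (14, 0) + (14, 0): same x and y₁ ≡ -y₂, so the sum is the point at infinity.
2P = the point at infinity, so the order is 2.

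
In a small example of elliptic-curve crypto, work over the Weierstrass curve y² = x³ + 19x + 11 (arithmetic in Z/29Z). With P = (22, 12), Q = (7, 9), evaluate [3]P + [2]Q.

First 3P:
Repeated addition: build up to 3P.
2P: tangent at (22, 12): λ = (3·22² + 19)/(2·12) ≡ 21/24. 24⁻¹ ≡ 23 (mod 29), so λ ≡ 21·23 ≡ 19.
  x = λ² - 22 - 22 = 361 - 44 ≡ 27; y = λ·(22 - 27) - 12 ≡ 9. → (27, 9)
3P: (27, 9) + (22, 12). λ = (12 - 9)/(22 - 27) ≡ 3/24 mod 29. 24⁻¹ ≡ 23 (mod 29) since 24·23 = 552 ≡ 1, so λ ≡ 11.
  x = λ² - 27 - 22 = 121 - 49 ≡ 14; y = λ·(27 - 14) - 9 ≡ 18. → (14, 18)
3P = (14, 18).
Next 2Q:
Repeated addition: build up to 2Q.
2Q: tangent at (7, 9): λ = (3·7² + 19)/(2·9) ≡ 21/18. 18⁻¹ ≡ 21 (mod 29), so λ ≡ 21·21 ≡ 6.
  x = λ² - 7 - 7 = 36 - 14 ≡ 22; y = λ·(7 - 22) - 9 ≡ 17. → (22, 17)
2Q = (22, 17).
Finally 3P + 2Q:
(14, 18) + (22, 17). λ = (17 - 18)/(22 - 14) ≡ 28/8 mod 29. 8⁻¹ ≡ 11 (mod 29), so λ ≡ 18.
  x = λ² - 14 - 22 = 324 - 36 ≡ 27; y = λ·(14 - 27) - 18 ≡ 9. → (27, 9)

(27, 9)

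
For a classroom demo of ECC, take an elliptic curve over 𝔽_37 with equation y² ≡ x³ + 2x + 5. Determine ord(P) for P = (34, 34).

2P: tangent at (34, 34): λ = (3·34² + 2)/(2·34) ≡ 29/31. 31⁻¹ ≡ 6 (mod 37), so λ ≡ 29·6 ≡ 26.
  x = λ² - 34 - 34 = 676 - 68 ≡ 16; y = λ·(34 - 16) - 34 ≡ 27. → (16, 27)
3P: (16, 27) + (34, 34). λ = (34 - 27)/(34 - 16) ≡ 7/18 mod 37. 18⁻¹ ≡ 35 (mod 37), so λ ≡ 23.
  x = λ² - 16 - 34 = 529 - 50 ≡ 35; y = λ·(16 - 35) - 27 ≡ 17. → (35, 17)
4P: (35, 17) + (34, 34). λ = (34 - 17)/(34 - 35) ≡ 17/36 mod 37. 36⁻¹ ≡ 36 (mod 37) since 36·36 = 1296 ≡ 1, so λ ≡ 20.
  x = λ² - 35 - 34 = 400 - 69 ≡ 35; y = λ·(35 - 35) - 17 ≡ 20. → (35, 20)
5P: (35, 20) + (34, 34). λ = (34 - 20)/(34 - 35) ≡ 14/36 mod 37. 36⁻¹ ≡ 36 (mod 37), so λ ≡ 23.
  x = λ² - 35 - 34 = 529 - 69 ≡ 16; y = λ·(35 - 16) - 20 ≡ 10. → (16, 10)
6P: (16, 10) + (34, 34). λ = (34 - 10)/(34 - 16) ≡ 24/18 mod 37. 18⁻¹ ≡ 35 (mod 37), so λ ≡ 26.
  x = λ² - 16 - 34 = 676 - 50 ≡ 34; y = λ·(16 - 34) - 10 ≡ 3. → (34, 3)
7P: (34, 3) + (34, 34): same x and y₁ ≡ -y₂, so the sum is ∞.
7P = ∞, so the order is 7.

7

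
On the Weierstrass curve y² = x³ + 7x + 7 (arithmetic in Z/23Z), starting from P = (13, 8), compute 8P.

Double-and-add on 8 = (1000)₂. Start with P = (13, 8) for the leading 1-bit.
double: tangent at (13, 8): λ = (3·13² + 7)/(2·8) ≡ 8/16. 16⁻¹ ≡ 13 (mod 23) since 16·13 = 208 ≡ 1, so λ ≡ 8·13 ≡ 12.
  x = λ² - 13 - 13 = 144 - 26 ≡ 3; y = λ·(13 - 3) - 8 ≡ 20. → (3, 20)
double: tangent at (3, 20): λ = (3·3² + 7)/(2·20) ≡ 11/17. 17⁻¹ ≡ 19 (mod 23) since 17·19 = 323 ≡ 1, so λ ≡ 11·19 ≡ 2.
  x = λ² - 3 - 3 = 4 - 6 ≡ 21; y = λ·(3 - 21) - 20 ≡ 13. → (21, 13)
double: tangent at (21, 13): λ = (3·21² + 7)/(2·13) ≡ 19/3. 3⁻¹ ≡ 8 (mod 23) since 3·8 = 24 ≡ 1, so λ ≡ 19·8 ≡ 14.
  x = λ² - 21 - 21 = 196 - 42 ≡ 16; y = λ·(21 - 16) - 13 ≡ 11. → (16, 11)

(16, 11)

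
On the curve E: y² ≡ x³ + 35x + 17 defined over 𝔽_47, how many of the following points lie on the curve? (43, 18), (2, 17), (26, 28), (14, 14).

(43, 18): 18² ≡ 42, rhs ≡ 1 → off.
(2, 17): 17² ≡ 7, rhs ≡ 1 → off.
(26, 28): 28² ≡ 32, rhs ≡ 32 → on.
(14, 14): 14² ≡ 8, rhs ≡ 8 → on.

2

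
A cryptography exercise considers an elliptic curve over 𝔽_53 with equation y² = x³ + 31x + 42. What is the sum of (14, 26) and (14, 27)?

The two points share x = 14 and their y-coordinates satisfy 26 + 27 ≡ 0 (mod 53), so they are inverses. Their sum is O.

O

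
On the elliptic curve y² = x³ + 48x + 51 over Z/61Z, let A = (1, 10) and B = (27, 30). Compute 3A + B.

First 3A:
Repeated addition: build up to 3A.
2A: tangent at (1, 10): λ = (3·1² + 48)/(2·10) ≡ 51/20. 20⁻¹ ≡ 58 (mod 61), so λ ≡ 51·58 ≡ 30.
  x = λ² - 1 - 1 = 900 - 2 ≡ 44; y = λ·(1 - 44) - 10 ≡ 42. → (44, 42)
3A: (44, 42) + (1, 10). λ = (10 - 42)/(1 - 44) ≡ 29/18 mod 61. 18⁻¹ ≡ 17 (mod 61), so λ ≡ 5.
  x = λ² - 44 - 1 = 25 - 45 ≡ 41; y = λ·(44 - 41) - 42 ≡ 34. → (41, 34)
3A = (41, 34).
Finally 3A + B:
(41, 34) + (27, 30). λ = (30 - 34)/(27 - 41) ≡ 57/47 mod 61. 47⁻¹ ≡ 13 (mod 61), so λ ≡ 9.
  x = λ² - 41 - 27 = 81 - 68 ≡ 13; y = λ·(41 - 13) - 34 ≡ 35. → (13, 35)

(13, 35)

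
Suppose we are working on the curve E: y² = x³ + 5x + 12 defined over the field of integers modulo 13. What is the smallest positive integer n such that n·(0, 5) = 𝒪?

8

2P: tangent at (0, 5): λ = (3·0² + 5)/(2·5) ≡ 5/10. 10⁻¹ ≡ 4 (mod 13) since 10·4 = 40 ≡ 1, so λ ≡ 5·4 ≡ 7.
  x = λ² - 0 - 0 = 49 - 0 ≡ 10; y = λ·(0 - 10) - 5 ≡ 3. → (10, 3)
3P: (10, 3) + (0, 5). λ = (5 - 3)/(0 - 10) ≡ 2/3 mod 13. 3⁻¹ ≡ 9 (mod 13), so λ ≡ 5.
  x = λ² - 10 - 0 = 25 - 10 ≡ 2; y = λ·(10 - 2) - 3 ≡ 11. → (2, 11)
4P: (2, 11) + (0, 5). λ = (5 - 11)/(0 - 2) ≡ 7/11 mod 13. 11⁻¹ ≡ 6 (mod 13) since 11·6 = 66 ≡ 1, so λ ≡ 3.
  x = λ² - 2 - 0 = 9 - 2 ≡ 7; y = λ·(2 - 7) - 11 ≡ 0. → (7, 0)
5P: (7, 0) + (0, 5). λ = (5 - 0)/(0 - 7) ≡ 5/6 mod 13. 6⁻¹ ≡ 11 (mod 13) since 6·11 = 66 ≡ 1, so λ ≡ 3.
  x = λ² - 7 - 0 = 9 - 7 ≡ 2; y = λ·(7 - 2) - 0 ≡ 2. → (2, 2)
6P: (2, 2) + (0, 5). λ = (5 - 2)/(0 - 2) ≡ 3/11 mod 13. 11⁻¹ ≡ 6 (mod 13), so λ ≡ 5.
  x = λ² - 2 - 0 = 25 - 2 ≡ 10; y = λ·(2 - 10) - 2 ≡ 10. → (10, 10)
7P: (10, 10) + (0, 5). λ = (5 - 10)/(0 - 10) ≡ 8/3 mod 13. 3⁻¹ ≡ 9 (mod 13) since 3·9 = 27 ≡ 1, so λ ≡ 7.
  x = λ² - 10 - 0 = 49 - 10 ≡ 0; y = λ·(10 - 0) - 10 ≡ 8. → (0, 8)
8P: (0, 8) + (0, 5): same x and y₁ ≡ -y₂, so the sum is 𝒪.
8P = 𝒪, so the order is 8.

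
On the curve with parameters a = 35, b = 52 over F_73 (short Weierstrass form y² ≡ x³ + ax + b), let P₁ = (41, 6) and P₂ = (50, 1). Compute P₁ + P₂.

(49, 39)

(41, 6) + (50, 1). λ = (1 - 6)/(50 - 41) ≡ 68/9 mod 73. 9⁻¹ ≡ 65 (mod 73) since 9·65 = 585 ≡ 1, so λ ≡ 40.
  x = λ² - 41 - 50 = 1600 - 91 ≡ 49; y = λ·(41 - 49) - 6 ≡ 39. → (49, 39)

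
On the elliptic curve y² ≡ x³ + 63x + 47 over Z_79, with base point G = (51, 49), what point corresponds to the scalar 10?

(74, 70)

Double-and-add on 10 = (1010)₂. Start with G = (51, 49) for the leading 1-bit.
double: tangent at (51, 49): λ = (3·51² + 63)/(2·49) ≡ 45/19. 19⁻¹ ≡ 25 (mod 79) since 19·25 = 475 ≡ 1, so λ ≡ 45·25 ≡ 19.
  x = λ² - 51 - 51 = 361 - 102 ≡ 22; y = λ·(51 - 22) - 49 ≡ 28. → (22, 28)
double: tangent at (22, 28): λ = (3·22² + 63)/(2·28) ≡ 14/56. 56⁻¹ ≡ 24 (mod 79), so λ ≡ 14·24 ≡ 20.
  x = λ² - 22 - 22 = 400 - 44 ≡ 40; y = λ·(22 - 40) - 28 ≡ 7. → (40, 7)
add G: (40, 7) + (51, 49). λ = (49 - 7)/(51 - 40) ≡ 42/11 mod 79. 11⁻¹ ≡ 36 (mod 79) since 11·36 = 396 ≡ 1, so λ ≡ 11.
  x = λ² - 40 - 51 = 121 - 91 ≡ 30; y = λ·(40 - 30) - 7 ≡ 24. → (30, 24)
double: tangent at (30, 24): λ = (3·30² + 63)/(2·24) ≡ 77/48. 48⁻¹ ≡ 28 (mod 79), so λ ≡ 77·28 ≡ 23.
  x = λ² - 30 - 30 = 529 - 60 ≡ 74; y = λ·(30 - 74) - 24 ≡ 70. → (74, 70)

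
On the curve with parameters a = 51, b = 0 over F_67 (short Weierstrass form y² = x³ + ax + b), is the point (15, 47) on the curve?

y² = 47² ≡ 65; x³ + 51x + 0 = 4140 ≡ 53 (mod 67). 65 ≠ 53.

no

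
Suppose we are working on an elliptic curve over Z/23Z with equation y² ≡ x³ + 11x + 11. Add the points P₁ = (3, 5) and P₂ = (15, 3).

(3, 5) + (15, 3). λ = (3 - 5)/(15 - 3) ≡ 21/12 mod 23. 12⁻¹ ≡ 2 (mod 23) since 12·2 = 24 ≡ 1, so λ ≡ 19.
  x = λ² - 3 - 15 = 361 - 18 ≡ 21; y = λ·(3 - 21) - 5 ≡ 21. → (21, 21)

(21, 21)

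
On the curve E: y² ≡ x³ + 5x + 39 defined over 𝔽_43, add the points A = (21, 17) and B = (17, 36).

(41, 35)

(21, 17) + (17, 36). λ = (36 - 17)/(17 - 21) ≡ 19/39 mod 43. 39⁻¹ ≡ 32 (mod 43), so λ ≡ 6.
  x = λ² - 21 - 17 = 36 - 38 ≡ 41; y = λ·(21 - 41) - 17 ≡ 35. → (41, 35)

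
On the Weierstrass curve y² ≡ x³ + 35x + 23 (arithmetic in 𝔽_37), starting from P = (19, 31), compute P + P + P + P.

(8, 1)

Double-and-add on 4 = (100)₂. Start with P = (19, 31) for the leading 1-bit.
double: tangent at (19, 31): λ = (3·19² + 35)/(2·31) ≡ 8/25. 25⁻¹ ≡ 3 (mod 37), so λ ≡ 8·3 ≡ 24.
  x = λ² - 19 - 19 = 576 - 38 ≡ 20; y = λ·(19 - 20) - 31 ≡ 19. → (20, 19)
double: tangent at (20, 19): λ = (3·20² + 35)/(2·19) ≡ 14/1. 1⁻¹ ≡ 1 (mod 37) since 1·1 = 1 ≡ 1, so λ ≡ 14·1 ≡ 14.
  x = λ² - 20 - 20 = 196 - 40 ≡ 8; y = λ·(20 - 8) - 19 ≡ 1. → (8, 1)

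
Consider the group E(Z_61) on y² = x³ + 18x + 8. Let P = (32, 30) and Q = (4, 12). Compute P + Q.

(50, 2)

(32, 30) + (4, 12). λ = (12 - 30)/(4 - 32) ≡ 43/33 mod 61. 33⁻¹ ≡ 37 (mod 61) since 33·37 = 1221 ≡ 1, so λ ≡ 5.
  x = λ² - 32 - 4 = 25 - 36 ≡ 50; y = λ·(32 - 50) - 30 ≡ 2. → (50, 2)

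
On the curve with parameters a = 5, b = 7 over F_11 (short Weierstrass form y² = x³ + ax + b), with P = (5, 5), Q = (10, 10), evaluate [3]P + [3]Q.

First 3P:
Repeated addition: build up to 3P.
2P: tangent at (5, 5): λ = (3·5² + 5)/(2·5) ≡ 3/10. 10⁻¹ ≡ 10 (mod 11), so λ ≡ 3·10 ≡ 8.
  x = λ² - 5 - 5 = 64 - 10 ≡ 10; y = λ·(5 - 10) - 5 ≡ 10. → (10, 10)
3P: (10, 10) + (5, 5). λ = (5 - 10)/(5 - 10) ≡ 6/6 mod 11. 6⁻¹ ≡ 2 (mod 11), so λ ≡ 1.
  x = λ² - 10 - 5 = 1 - 15 ≡ 8; y = λ·(10 - 8) - 10 ≡ 3. → (8, 3)
3P = (8, 3).
Next 3Q:
Repeated addition: build up to 3Q.
2Q: tangent at (10, 10): λ = (3·10² + 5)/(2·10) ≡ 8/9. 9⁻¹ ≡ 5 (mod 11), so λ ≡ 8·5 ≡ 7.
  x = λ² - 10 - 10 = 49 - 20 ≡ 7; y = λ·(10 - 7) - 10 ≡ 0. → (7, 0)
3Q: (7, 0) + (10, 10). λ = (10 - 0)/(10 - 7) ≡ 10/3 mod 11. 3⁻¹ ≡ 4 (mod 11), so λ ≡ 7.
  x = λ² - 7 - 10 = 49 - 17 ≡ 10; y = λ·(7 - 10) - 0 ≡ 1. → (10, 1)
3Q = (10, 1).
Finally 3P + 3Q:
(8, 3) + (10, 1). λ = (1 - 3)/(10 - 8) ≡ 9/2 mod 11. 2⁻¹ ≡ 6 (mod 11) since 2·6 = 12 ≡ 1, so λ ≡ 10.
  x = λ² - 8 - 10 = 100 - 18 ≡ 5; y = λ·(8 - 5) - 3 ≡ 5. → (5, 5)

(5, 5)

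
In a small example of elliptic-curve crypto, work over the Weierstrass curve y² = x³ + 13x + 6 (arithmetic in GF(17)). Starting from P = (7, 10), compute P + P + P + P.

(11, 16)

Repeated addition: build up to 4P.
2P: tangent at (7, 10): λ = (3·7² + 13)/(2·10) ≡ 7/3. 3⁻¹ ≡ 6 (mod 17), so λ ≡ 7·6 ≡ 8.
  x = λ² - 7 - 7 = 64 - 14 ≡ 16; y = λ·(7 - 16) - 10 ≡ 3. → (16, 3)
3P: (16, 3) + (7, 10). λ = (10 - 3)/(7 - 16) ≡ 7/8 mod 17. 8⁻¹ ≡ 15 (mod 17) since 8·15 = 120 ≡ 1, so λ ≡ 3.
  x = λ² - 16 - 7 = 9 - 23 ≡ 3; y = λ·(16 - 3) - 3 ≡ 2. → (3, 2)
4P: (3, 2) + (7, 10). λ = (10 - 2)/(7 - 3) ≡ 8/4 mod 17. 4⁻¹ ≡ 13 (mod 17), so λ ≡ 2.
  x = λ² - 3 - 7 = 4 - 10 ≡ 11; y = λ·(3 - 11) - 2 ≡ 16. → (11, 16)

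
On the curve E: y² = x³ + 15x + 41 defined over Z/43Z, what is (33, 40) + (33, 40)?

(35, 22)

tangent at (33, 40): λ = (3·33² + 15)/(2·40) ≡ 14/37. 37⁻¹ ≡ 7 (mod 43), so λ ≡ 14·7 ≡ 12.
  x = λ² - 33 - 33 = 144 - 66 ≡ 35; y = λ·(33 - 35) - 40 ≡ 22. → (35, 22)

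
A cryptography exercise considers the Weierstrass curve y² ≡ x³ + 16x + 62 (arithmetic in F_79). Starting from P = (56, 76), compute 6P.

(56, 3)

Repeated addition: build up to 6P.
2P: tangent at (56, 76): λ = (3·56² + 16)/(2·76) ≡ 23/73. 73⁻¹ ≡ 13 (mod 79) since 73·13 = 949 ≡ 1, so λ ≡ 23·13 ≡ 62.
  x = λ² - 56 - 56 = 3844 - 112 ≡ 19; y = λ·(56 - 19) - 76 ≡ 6. → (19, 6)
3P: (19, 6) + (56, 76). λ = (76 - 6)/(56 - 19) ≡ 70/37 mod 79. 37⁻¹ ≡ 47 (mod 79) since 37·47 = 1739 ≡ 1, so λ ≡ 51.
  x = λ² - 19 - 56 = 2601 - 75 ≡ 77; y = λ·(19 - 77) - 6 ≡ 38. → (77, 38)
4P: (77, 38) + (56, 76). λ = (76 - 38)/(56 - 77) ≡ 38/58 mod 79. 58⁻¹ ≡ 15 (mod 79) since 58·15 = 870 ≡ 1, so λ ≡ 17.
  x = λ² - 77 - 56 = 289 - 133 ≡ 77; y = λ·(77 - 77) - 38 ≡ 41. → (77, 41)
5P: (77, 41) + (56, 76). λ = (76 - 41)/(56 - 77) ≡ 35/58 mod 79. 58⁻¹ ≡ 15 (mod 79) since 58·15 = 870 ≡ 1, so λ ≡ 51.
  x = λ² - 77 - 56 = 2601 - 133 ≡ 19; y = λ·(77 - 19) - 41 ≡ 73. → (19, 73)
6P: (19, 73) + (56, 76). λ = (76 - 73)/(56 - 19) ≡ 3/37 mod 79. 37⁻¹ ≡ 47 (mod 79), so λ ≡ 62.
  x = λ² - 19 - 56 = 3844 - 75 ≡ 56; y = λ·(19 - 56) - 73 ≡ 3. → (56, 3)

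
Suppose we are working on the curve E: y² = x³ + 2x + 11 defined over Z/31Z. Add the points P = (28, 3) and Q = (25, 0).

(10, 15)

(28, 3) + (25, 0). λ = (0 - 3)/(25 - 28) ≡ 28/28 mod 31. 28⁻¹ ≡ 10 (mod 31) since 28·10 = 280 ≡ 1, so λ ≡ 1.
  x = λ² - 28 - 25 = 1 - 53 ≡ 10; y = λ·(28 - 10) - 3 ≡ 15. → (10, 15)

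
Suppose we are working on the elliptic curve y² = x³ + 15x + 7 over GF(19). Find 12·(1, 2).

(14, 4)

Write P = (1, 2).
Double-and-add on 12 = (1100)₂. Start with P = (1, 2) for the leading 1-bit.
double: tangent at (1, 2): λ = (3·1² + 15)/(2·2) ≡ 18/4. 4⁻¹ ≡ 5 (mod 19), so λ ≡ 18·5 ≡ 14.
  x = λ² - 1 - 1 = 196 - 2 ≡ 4; y = λ·(1 - 4) - 2 ≡ 13. → (4, 13)
add P: (4, 13) + (1, 2). λ = (2 - 13)/(1 - 4) ≡ 8/16 mod 19. 16⁻¹ ≡ 6 (mod 19), so λ ≡ 10.
  x = λ² - 4 - 1 = 100 - 5 ≡ 0; y = λ·(4 - 0) - 13 ≡ 8. → (0, 8)
double: tangent at (0, 8): λ = (3·0² + 15)/(2·8) ≡ 15/16. 16⁻¹ ≡ 6 (mod 19) since 16·6 = 96 ≡ 1, so λ ≡ 15·6 ≡ 14.
  x = λ² - 0 - 0 = 196 - 0 ≡ 6; y = λ·(0 - 6) - 8 ≡ 3. → (6, 3)
double: tangent at (6, 3): λ = (3·6² + 15)/(2·3) ≡ 9/6. 6⁻¹ ≡ 16 (mod 19) since 6·16 = 96 ≡ 1, so λ ≡ 9·16 ≡ 11.
  x = λ² - 6 - 6 = 121 - 12 ≡ 14; y = λ·(6 - 14) - 3 ≡ 4. → (14, 4)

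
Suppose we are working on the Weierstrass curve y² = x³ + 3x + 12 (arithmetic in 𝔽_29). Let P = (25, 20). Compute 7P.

Repeated addition: build up to 7P.
2P: tangent at (25, 20): λ = (3·25² + 3)/(2·20) ≡ 22/11. 11⁻¹ ≡ 8 (mod 29), so λ ≡ 22·8 ≡ 2.
  x = λ² - 25 - 25 = 4 - 50 ≡ 12; y = λ·(25 - 12) - 20 ≡ 6. → (12, 6)
3P: (12, 6) + (25, 20). λ = (20 - 6)/(25 - 12) ≡ 14/13 mod 29. 13⁻¹ ≡ 9 (mod 29) since 13·9 = 117 ≡ 1, so λ ≡ 10.
  x = λ² - 12 - 25 = 100 - 37 ≡ 5; y = λ·(12 - 5) - 6 ≡ 6. → (5, 6)
4P: (5, 6) + (25, 20). λ = (20 - 6)/(25 - 5) ≡ 14/20 mod 29. 20⁻¹ ≡ 16 (mod 29), so λ ≡ 21.
  x = λ² - 5 - 25 = 441 - 30 ≡ 5; y = λ·(5 - 5) - 6 ≡ 23. → (5, 23)
5P: (5, 23) + (25, 20). λ = (20 - 23)/(25 - 5) ≡ 26/20 mod 29. 20⁻¹ ≡ 16 (mod 29) since 20·16 = 320 ≡ 1, so λ ≡ 10.
  x = λ² - 5 - 25 = 100 - 30 ≡ 12; y = λ·(5 - 12) - 23 ≡ 23. → (12, 23)
6P: (12, 23) + (25, 20). λ = (20 - 23)/(25 - 12) ≡ 26/13 mod 29. 13⁻¹ ≡ 9 (mod 29) since 13·9 = 117 ≡ 1, so λ ≡ 2.
  x = λ² - 12 - 25 = 4 - 37 ≡ 25; y = λ·(12 - 25) - 23 ≡ 9. → (25, 9)
7P: (25, 9) + (25, 20): same x and y₁ ≡ -y₂, so the sum is O.

O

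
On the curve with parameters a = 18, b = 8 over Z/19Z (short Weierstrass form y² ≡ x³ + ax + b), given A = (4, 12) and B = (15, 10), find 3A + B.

First 3A:
Repeated addition: build up to 3A.
2A: tangent at (4, 12): λ = (3·4² + 18)/(2·12) ≡ 9/5. 5⁻¹ ≡ 4 (mod 19), so λ ≡ 9·4 ≡ 17.
  x = λ² - 4 - 4 = 289 - 8 ≡ 15; y = λ·(4 - 15) - 12 ≡ 10. → (15, 10)
3A: (15, 10) + (4, 12). λ = (12 - 10)/(4 - 15) ≡ 2/8 mod 19. 8⁻¹ ≡ 12 (mod 19), so λ ≡ 5.
  x = λ² - 15 - 4 = 25 - 19 ≡ 6; y = λ·(15 - 6) - 10 ≡ 16. → (6, 16)
3A = (6, 16).
Finally 3A + B:
(6, 16) + (15, 10). λ = (10 - 16)/(15 - 6) ≡ 13/9 mod 19. 9⁻¹ ≡ 17 (mod 19), so λ ≡ 12.
  x = λ² - 6 - 15 = 144 - 21 ≡ 9; y = λ·(6 - 9) - 16 ≡ 5. → (9, 5)

(9, 5)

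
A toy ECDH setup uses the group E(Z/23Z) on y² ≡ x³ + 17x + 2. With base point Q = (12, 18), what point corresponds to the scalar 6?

(11, 5)

Repeated addition: build up to 6Q.
2Q: tangent at (12, 18): λ = (3·12² + 17)/(2·18) ≡ 12/13. 13⁻¹ ≡ 16 (mod 23) since 13·16 = 208 ≡ 1, so λ ≡ 12·16 ≡ 8.
  x = λ² - 12 - 12 = 64 - 24 ≡ 17; y = λ·(12 - 17) - 18 ≡ 11. → (17, 11)
3Q: (17, 11) + (12, 18). λ = (18 - 11)/(12 - 17) ≡ 7/18 mod 23. 18⁻¹ ≡ 9 (mod 23), so λ ≡ 17.
  x = λ² - 17 - 12 = 289 - 29 ≡ 7; y = λ·(17 - 7) - 11 ≡ 21. → (7, 21)
4Q: (7, 21) + (12, 18). λ = (18 - 21)/(12 - 7) ≡ 20/5 mod 23. 5⁻¹ ≡ 14 (mod 23), so λ ≡ 4.
  x = λ² - 7 - 12 = 16 - 19 ≡ 20; y = λ·(7 - 20) - 21 ≡ 19. → (20, 19)
5Q: (20, 19) + (12, 18). λ = (18 - 19)/(12 - 20) ≡ 22/15 mod 23. 15⁻¹ ≡ 20 (mod 23) since 15·20 = 300 ≡ 1, so λ ≡ 3.
  x = λ² - 20 - 12 = 9 - 32 ≡ 0; y = λ·(20 - 0) - 19 ≡ 18. → (0, 18)
6Q: (0, 18) + (12, 18). λ = (18 - 18)/(12 - 0) ≡ 0/12 mod 23. 12⁻¹ ≡ 2 (mod 23), so λ ≡ 0.
  x = λ² - 0 - 12 = 0 - 12 ≡ 11; y = λ·(0 - 11) - 18 ≡ 5. → (11, 5)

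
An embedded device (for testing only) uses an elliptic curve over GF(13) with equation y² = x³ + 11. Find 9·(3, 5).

Write Q = (3, 5).
Repeated addition: build up to 9Q.
2Q: tangent at (3, 5): λ = (3·3² + 0)/(2·5) ≡ 1/10. 10⁻¹ ≡ 4 (mod 13), so λ ≡ 1·4 ≡ 4.
  x = λ² - 3 - 3 = 16 - 6 ≡ 10; y = λ·(3 - 10) - 5 ≡ 6. → (10, 6)
3Q: (10, 6) + (3, 5). λ = (5 - 6)/(3 - 10) ≡ 12/6 mod 13. 6⁻¹ ≡ 11 (mod 13) since 6·11 = 66 ≡ 1, so λ ≡ 2.
  x = λ² - 10 - 3 = 4 - 13 ≡ 4; y = λ·(10 - 4) - 6 ≡ 6. → (4, 6)
4Q: (4, 6) + (3, 5). λ = (5 - 6)/(3 - 4) ≡ 12/12 mod 13. 12⁻¹ ≡ 12 (mod 13) since 12·12 = 144 ≡ 1, so λ ≡ 1.
  x = λ² - 4 - 3 = 1 - 7 ≡ 7; y = λ·(4 - 7) - 6 ≡ 4. → (7, 4)
5Q: (7, 4) + (3, 5). λ = (5 - 4)/(3 - 7) ≡ 1/9 mod 13. 9⁻¹ ≡ 3 (mod 13), so λ ≡ 3.
  x = λ² - 7 - 3 = 9 - 10 ≡ 12; y = λ·(7 - 12) - 4 ≡ 7. → (12, 7)
6Q: (12, 7) + (3, 5). λ = (5 - 7)/(3 - 12) ≡ 11/4 mod 13. 4⁻¹ ≡ 10 (mod 13), so λ ≡ 6.
  x = λ² - 12 - 3 = 36 - 15 ≡ 8; y = λ·(12 - 8) - 7 ≡ 4. → (8, 4)
7Q: (8, 4) + (3, 5). λ = (5 - 4)/(3 - 8) ≡ 1/8 mod 13. 8⁻¹ ≡ 5 (mod 13), so λ ≡ 5.
  x = λ² - 8 - 3 = 25 - 11 ≡ 1; y = λ·(8 - 1) - 4 ≡ 5. → (1, 5)
8Q: (1, 5) + (3, 5). λ = (5 - 5)/(3 - 1) ≡ 0/2 mod 13. 2⁻¹ ≡ 7 (mod 13), so λ ≡ 0.
  x = λ² - 1 - 3 = 0 - 4 ≡ 9; y = λ·(1 - 9) - 5 ≡ 8. → (9, 8)
9Q: (9, 8) + (3, 5). λ = (5 - 8)/(3 - 9) ≡ 10/7 mod 13. 7⁻¹ ≡ 2 (mod 13), so λ ≡ 7.
  x = λ² - 9 - 3 = 49 - 12 ≡ 11; y = λ·(9 - 11) - 8 ≡ 4. → (11, 4)

(11, 4)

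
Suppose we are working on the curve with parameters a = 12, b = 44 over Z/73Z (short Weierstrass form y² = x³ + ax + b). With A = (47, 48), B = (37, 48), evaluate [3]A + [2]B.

(71, 31)

First 3A:
Repeated addition: build up to 3A.
2A: tangent at (47, 48): λ = (3·47² + 12)/(2·48) ≡ 69/23. 23⁻¹ ≡ 54 (mod 73) since 23·54 = 1242 ≡ 1, so λ ≡ 69·54 ≡ 3.
  x = λ² - 47 - 47 = 9 - 94 ≡ 61; y = λ·(47 - 61) - 48 ≡ 56. → (61, 56)
3A: (61, 56) + (47, 48). λ = (48 - 56)/(47 - 61) ≡ 65/59 mod 73. 59⁻¹ ≡ 26 (mod 73) since 59·26 = 1534 ≡ 1, so λ ≡ 11.
  x = λ² - 61 - 47 = 121 - 108 ≡ 13; y = λ·(61 - 13) - 56 ≡ 34. → (13, 34)
3A = (13, 34).
Next 2B:
Repeated addition: build up to 2B.
2B: tangent at (37, 48): λ = (3·37² + 12)/(2·48) ≡ 31/23. 23⁻¹ ≡ 54 (mod 73) since 23·54 = 1242 ≡ 1, so λ ≡ 31·54 ≡ 68.
  x = λ² - 37 - 37 = 4624 - 74 ≡ 24; y = λ·(37 - 24) - 48 ≡ 33. → (24, 33)
2B = (24, 33).
Finally 3A + 2B:
(13, 34) + (24, 33). λ = (33 - 34)/(24 - 13) ≡ 72/11 mod 73. 11⁻¹ ≡ 20 (mod 73), so λ ≡ 53.
  x = λ² - 13 - 24 = 2809 - 37 ≡ 71; y = λ·(13 - 71) - 34 ≡ 31. → (71, 31)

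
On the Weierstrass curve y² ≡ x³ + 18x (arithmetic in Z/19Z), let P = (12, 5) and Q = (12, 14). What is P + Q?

The two points share x = 12 and their y-coordinates satisfy 5 + 14 ≡ 0 (mod 19), so they are inverses. Their sum is the point at infinity.

O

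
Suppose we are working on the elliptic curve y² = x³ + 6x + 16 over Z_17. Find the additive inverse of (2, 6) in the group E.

-(2, 6) = (2, -6 mod 17) = (2, 11).

(2, 11)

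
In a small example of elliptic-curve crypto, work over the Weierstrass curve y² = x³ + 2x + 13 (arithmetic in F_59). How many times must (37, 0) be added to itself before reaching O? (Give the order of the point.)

2P: (37, 0) + (37, 0): same x and y₁ ≡ -y₂, so the sum is O.
2P = O, so the order is 2.

2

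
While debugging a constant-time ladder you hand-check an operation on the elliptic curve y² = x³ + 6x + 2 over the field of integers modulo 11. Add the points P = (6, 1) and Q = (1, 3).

(9, 9)

(6, 1) + (1, 3). λ = (3 - 1)/(1 - 6) ≡ 2/6 mod 11. 6⁻¹ ≡ 2 (mod 11), so λ ≡ 4.
  x = λ² - 6 - 1 = 16 - 7 ≡ 9; y = λ·(6 - 9) - 1 ≡ 9. → (9, 9)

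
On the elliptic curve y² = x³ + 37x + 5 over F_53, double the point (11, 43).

(7, 36)

tangent at (11, 43): λ = (3·11² + 37)/(2·43) ≡ 29/33. 33⁻¹ ≡ 45 (mod 53) since 33·45 = 1485 ≡ 1, so λ ≡ 29·45 ≡ 33.
  x = λ² - 11 - 11 = 1089 - 22 ≡ 7; y = λ·(11 - 7) - 43 ≡ 36. → (7, 36)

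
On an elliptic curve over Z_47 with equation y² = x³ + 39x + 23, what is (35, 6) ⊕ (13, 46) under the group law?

(26, 46)

(35, 6) + (13, 46). λ = (46 - 6)/(13 - 35) ≡ 40/25 mod 47. 25⁻¹ ≡ 32 (mod 47), so λ ≡ 11.
  x = λ² - 35 - 13 = 121 - 48 ≡ 26; y = λ·(35 - 26) - 6 ≡ 46. → (26, 46)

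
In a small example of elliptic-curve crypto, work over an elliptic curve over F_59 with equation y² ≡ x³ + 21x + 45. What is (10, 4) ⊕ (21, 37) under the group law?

(37, 33)

(10, 4) + (21, 37). λ = (37 - 4)/(21 - 10) ≡ 33/11 mod 59. 11⁻¹ ≡ 43 (mod 59), so λ ≡ 3.
  x = λ² - 10 - 21 = 9 - 31 ≡ 37; y = λ·(10 - 37) - 4 ≡ 33. → (37, 33)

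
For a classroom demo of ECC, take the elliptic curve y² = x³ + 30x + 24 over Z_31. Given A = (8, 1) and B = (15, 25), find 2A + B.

First 2A:
Repeated addition: build up to 2A.
2A: tangent at (8, 1): λ = (3·8² + 30)/(2·1) ≡ 5/2. 2⁻¹ ≡ 16 (mod 31) since 2·16 = 32 ≡ 1, so λ ≡ 5·16 ≡ 18.
  x = λ² - 8 - 8 = 324 - 16 ≡ 29; y = λ·(8 - 29) - 1 ≡ 24. → (29, 24)
2A = (29, 24).
Finally 2A + B:
(29, 24) + (15, 25). λ = (25 - 24)/(15 - 29) ≡ 1/17 mod 31. 17⁻¹ ≡ 11 (mod 31), so λ ≡ 11.
  x = λ² - 29 - 15 = 121 - 44 ≡ 15; y = λ·(29 - 15) - 24 ≡ 6. → (15, 6)

(15, 6)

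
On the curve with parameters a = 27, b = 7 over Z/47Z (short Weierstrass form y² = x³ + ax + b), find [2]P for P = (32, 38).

tangent at (32, 38): λ = (3·32² + 27)/(2·38) ≡ 44/29. 29⁻¹ ≡ 13 (mod 47) since 29·13 = 377 ≡ 1, so λ ≡ 44·13 ≡ 8.
  x = λ² - 32 - 32 = 64 - 64 ≡ 0; y = λ·(32 - 0) - 38 ≡ 30. → (0, 30)

(0, 30)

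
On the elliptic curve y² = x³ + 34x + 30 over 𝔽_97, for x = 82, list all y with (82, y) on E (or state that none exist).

5, 92

x³ + 34x + 30 = 554186 ≡ 25 (mod 97).
Square roots of 25 mod 97: 5 and 92 (since 5² = 25 ≡ 25).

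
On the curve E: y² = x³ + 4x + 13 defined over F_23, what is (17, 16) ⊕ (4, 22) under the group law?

(18, 11)

(17, 16) + (4, 22). λ = (22 - 16)/(4 - 17) ≡ 6/10 mod 23. 10⁻¹ ≡ 7 (mod 23), so λ ≡ 19.
  x = λ² - 17 - 4 = 361 - 21 ≡ 18; y = λ·(17 - 18) - 16 ≡ 11. → (18, 11)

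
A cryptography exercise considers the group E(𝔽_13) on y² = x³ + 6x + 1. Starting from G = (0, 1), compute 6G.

(9, 2)

Double-and-add on 6 = (110)₂. Start with G = (0, 1) for the leading 1-bit.
double: tangent at (0, 1): λ = (3·0² + 6)/(2·1) ≡ 6/2. 2⁻¹ ≡ 7 (mod 13) since 2·7 = 14 ≡ 1, so λ ≡ 6·7 ≡ 3.
  x = λ² - 0 - 0 = 9 - 0 ≡ 9; y = λ·(0 - 9) - 1 ≡ 11. → (9, 11)
add G: (9, 11) + (0, 1). λ = (1 - 11)/(0 - 9) ≡ 3/4 mod 13. 4⁻¹ ≡ 10 (mod 13) since 4·10 = 40 ≡ 1, so λ ≡ 4.
  x = λ² - 9 - 0 = 16 - 9 ≡ 7; y = λ·(9 - 7) - 11 ≡ 10. → (7, 10)
double: tangent at (7, 10): λ = (3·7² + 6)/(2·10) ≡ 10/7. 7⁻¹ ≡ 2 (mod 13), so λ ≡ 10·2 ≡ 7.
  x = λ² - 7 - 7 = 49 - 14 ≡ 9; y = λ·(7 - 9) - 10 ≡ 2. → (9, 2)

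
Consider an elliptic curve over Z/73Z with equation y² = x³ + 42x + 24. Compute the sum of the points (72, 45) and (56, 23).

(37, 67)

(72, 45) + (56, 23). λ = (23 - 45)/(56 - 72) ≡ 51/57 mod 73. 57⁻¹ ≡ 41 (mod 73), so λ ≡ 47.
  x = λ² - 72 - 56 = 2209 - 128 ≡ 37; y = λ·(72 - 37) - 45 ≡ 67. → (37, 67)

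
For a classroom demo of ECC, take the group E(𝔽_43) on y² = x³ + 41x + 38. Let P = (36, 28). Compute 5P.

(24, 21)

Repeated addition: build up to 5P.
2P: tangent at (36, 28): λ = (3·36² + 41)/(2·28) ≡ 16/13. 13⁻¹ ≡ 10 (mod 43), so λ ≡ 16·10 ≡ 31.
  x = λ² - 36 - 36 = 961 - 72 ≡ 29; y = λ·(36 - 29) - 28 ≡ 17. → (29, 17)
3P: (29, 17) + (36, 28). λ = (28 - 17)/(36 - 29) ≡ 11/7 mod 43. 7⁻¹ ≡ 37 (mod 43), so λ ≡ 20.
  x = λ² - 29 - 36 = 400 - 65 ≡ 34; y = λ·(29 - 34) - 17 ≡ 12. → (34, 12)
4P: (34, 12) + (36, 28). λ = (28 - 12)/(36 - 34) ≡ 16/2 mod 43. 2⁻¹ ≡ 22 (mod 43), so λ ≡ 8.
  x = λ² - 34 - 36 = 64 - 70 ≡ 37; y = λ·(34 - 37) - 12 ≡ 7. → (37, 7)
5P: (37, 7) + (36, 28). λ = (28 - 7)/(36 - 37) ≡ 21/42 mod 43. 42⁻¹ ≡ 42 (mod 43), so λ ≡ 22.
  x = λ² - 37 - 36 = 484 - 73 ≡ 24; y = λ·(37 - 24) - 7 ≡ 21. → (24, 21)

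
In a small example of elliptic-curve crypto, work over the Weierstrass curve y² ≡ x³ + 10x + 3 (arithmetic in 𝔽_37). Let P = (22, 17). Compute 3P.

Repeated addition: build up to 3P.
2P: tangent at (22, 17): λ = (3·22² + 10)/(2·17) ≡ 19/34. 34⁻¹ ≡ 12 (mod 37), so λ ≡ 19·12 ≡ 6.
  x = λ² - 22 - 22 = 36 - 44 ≡ 29; y = λ·(22 - 29) - 17 ≡ 15. → (29, 15)
3P: (29, 15) + (22, 17). λ = (17 - 15)/(22 - 29) ≡ 2/30 mod 37. 30⁻¹ ≡ 21 (mod 37), so λ ≡ 5.
  x = λ² - 29 - 22 = 25 - 51 ≡ 11; y = λ·(29 - 11) - 15 ≡ 1. → (11, 1)

(11, 1)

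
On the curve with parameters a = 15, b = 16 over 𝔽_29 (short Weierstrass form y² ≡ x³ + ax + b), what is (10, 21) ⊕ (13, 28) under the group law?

(5, 10)

(10, 21) + (13, 28). λ = (28 - 21)/(13 - 10) ≡ 7/3 mod 29. 3⁻¹ ≡ 10 (mod 29) since 3·10 = 30 ≡ 1, so λ ≡ 12.
  x = λ² - 10 - 13 = 144 - 23 ≡ 5; y = λ·(10 - 5) - 21 ≡ 10. → (5, 10)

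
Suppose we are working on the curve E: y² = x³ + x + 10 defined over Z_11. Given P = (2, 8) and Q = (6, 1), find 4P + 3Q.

First 4P:
Double-and-add on 4 = (100)₂. Start with P = (2, 8) for the leading 1-bit.
double: tangent at (2, 8): λ = (3·2² + 1)/(2·8) ≡ 2/5. 5⁻¹ ≡ 9 (mod 11) since 5·9 = 45 ≡ 1, so λ ≡ 2·9 ≡ 7.
  x = λ² - 2 - 2 = 49 - 4 ≡ 1; y = λ·(2 - 1) - 8 ≡ 10. → (1, 10)
double: tangent at (1, 10): λ = (3·1² + 1)/(2·10) ≡ 4/9. 9⁻¹ ≡ 5 (mod 11), so λ ≡ 4·5 ≡ 9.
  x = λ² - 1 - 1 = 81 - 2 ≡ 2; y = λ·(1 - 2) - 10 ≡ 3. → (2, 3)
4P = (2, 3).
Next 3Q:
Repeated addition: build up to 3Q.
2Q: tangent at (6, 1): λ = (3·6² + 1)/(2·1) ≡ 10/2. 2⁻¹ ≡ 6 (mod 11), so λ ≡ 10·6 ≡ 5.
  x = λ² - 6 - 6 = 25 - 12 ≡ 2; y = λ·(6 - 2) - 1 ≡ 8. → (2, 8)
3Q: (2, 8) + (6, 1). λ = (1 - 8)/(6 - 2) ≡ 4/4 mod 11. 4⁻¹ ≡ 3 (mod 11) since 4·3 = 12 ≡ 1, so λ ≡ 1.
  x = λ² - 2 - 6 = 1 - 8 ≡ 4; y = λ·(2 - 4) - 8 ≡ 1. → (4, 1)
3Q = (4, 1).
Finally 4P + 3Q:
(2, 3) + (4, 1). λ = (1 - 3)/(4 - 2) ≡ 9/2 mod 11. 2⁻¹ ≡ 6 (mod 11) since 2·6 = 12 ≡ 1, so λ ≡ 10.
  x = λ² - 2 - 4 = 100 - 6 ≡ 6; y = λ·(2 - 6) - 3 ≡ 1. → (6, 1)

(6, 1)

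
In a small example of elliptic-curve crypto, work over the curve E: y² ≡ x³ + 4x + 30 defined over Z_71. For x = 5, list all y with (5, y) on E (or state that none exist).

none

x³ + 4x + 30 = 175 ≡ 33 (mod 71).
33 is a non-residue mod 71; no y exists.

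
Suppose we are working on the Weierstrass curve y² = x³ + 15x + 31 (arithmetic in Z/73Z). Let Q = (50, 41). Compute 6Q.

(58, 9)

Double-and-add on 6 = (110)₂. Start with Q = (50, 41) for the leading 1-bit.
double: tangent at (50, 41): λ = (3·50² + 15)/(2·41) ≡ 69/9. 9⁻¹ ≡ 65 (mod 73), so λ ≡ 69·65 ≡ 32.
  x = λ² - 50 - 50 = 1024 - 100 ≡ 48; y = λ·(50 - 48) - 41 ≡ 23. → (48, 23)
add Q: (48, 23) + (50, 41). λ = (41 - 23)/(50 - 48) ≡ 18/2 mod 73. 2⁻¹ ≡ 37 (mod 73) since 2·37 = 74 ≡ 1, so λ ≡ 9.
  x = λ² - 48 - 50 = 81 - 98 ≡ 56; y = λ·(48 - 56) - 23 ≡ 51. → (56, 51)
double: tangent at (56, 51): λ = (3·56² + 15)/(2·51) ≡ 6/29. 29⁻¹ ≡ 68 (mod 73), so λ ≡ 6·68 ≡ 43.
  x = λ² - 56 - 56 = 1849 - 112 ≡ 58; y = λ·(56 - 58) - 51 ≡ 9. → (58, 9)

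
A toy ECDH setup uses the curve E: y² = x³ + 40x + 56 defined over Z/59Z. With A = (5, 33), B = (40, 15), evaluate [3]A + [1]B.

First 3A:
Repeated addition: build up to 3A.
2A: tangent at (5, 33): λ = (3·5² + 40)/(2·33) ≡ 56/7. 7⁻¹ ≡ 17 (mod 59), so λ ≡ 56·17 ≡ 8.
  x = λ² - 5 - 5 = 64 - 10 ≡ 54; y = λ·(5 - 54) - 33 ≡ 47. → (54, 47)
3A: (54, 47) + (5, 33). λ = (33 - 47)/(5 - 54) ≡ 45/10 mod 59. 10⁻¹ ≡ 6 (mod 59), so λ ≡ 34.
  x = λ² - 54 - 5 = 1156 - 59 ≡ 35; y = λ·(54 - 35) - 47 ≡ 9. → (35, 9)
3A = (35, 9).
Finally 3A + B:
(35, 9) + (40, 15). λ = (15 - 9)/(40 - 35) ≡ 6/5 mod 59. 5⁻¹ ≡ 12 (mod 59) since 5·12 = 60 ≡ 1, so λ ≡ 13.
  x = λ² - 35 - 40 = 169 - 75 ≡ 35; y = λ·(35 - 35) - 9 ≡ 50. → (35, 50)

(35, 50)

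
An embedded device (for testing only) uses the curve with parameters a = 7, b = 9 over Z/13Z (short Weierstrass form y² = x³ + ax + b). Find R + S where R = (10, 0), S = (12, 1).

(10, 0) + (12, 1). λ = (1 - 0)/(12 - 10) ≡ 1/2 mod 13. 2⁻¹ ≡ 7 (mod 13), so λ ≡ 7.
  x = λ² - 10 - 12 = 49 - 22 ≡ 1; y = λ·(10 - 1) - 0 ≡ 11. → (1, 11)

(1, 11)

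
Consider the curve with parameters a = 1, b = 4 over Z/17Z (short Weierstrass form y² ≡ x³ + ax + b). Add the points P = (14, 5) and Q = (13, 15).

(5, 7)

(14, 5) + (13, 15). λ = (15 - 5)/(13 - 14) ≡ 10/16 mod 17. 16⁻¹ ≡ 16 (mod 17), so λ ≡ 7.
  x = λ² - 14 - 13 = 49 - 27 ≡ 5; y = λ·(14 - 5) - 5 ≡ 7. → (5, 7)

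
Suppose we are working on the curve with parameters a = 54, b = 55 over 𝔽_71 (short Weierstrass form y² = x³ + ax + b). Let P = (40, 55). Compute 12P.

Double-and-add on 12 = (1100)₂. Start with P = (40, 55) for the leading 1-bit.
double: tangent at (40, 55): λ = (3·40² + 54)/(2·55) ≡ 26/39. 39⁻¹ ≡ 51 (mod 71), so λ ≡ 26·51 ≡ 48.
  x = λ² - 40 - 40 = 2304 - 80 ≡ 23; y = λ·(40 - 23) - 55 ≡ 51. → (23, 51)
add P: (23, 51) + (40, 55). λ = (55 - 51)/(40 - 23) ≡ 4/17 mod 71. 17⁻¹ ≡ 46 (mod 71), so λ ≡ 42.
  x = λ² - 23 - 40 = 1764 - 63 ≡ 68; y = λ·(23 - 68) - 51 ≡ 47. → (68, 47)
double: tangent at (68, 47): λ = (3·68² + 54)/(2·47) ≡ 10/23. 23⁻¹ ≡ 34 (mod 71), so λ ≡ 10·34 ≡ 56.
  x = λ² - 68 - 68 = 3136 - 136 ≡ 18; y = λ·(68 - 18) - 47 ≡ 55. → (18, 55)
double: tangent at (18, 55): λ = (3·18² + 54)/(2·55) ≡ 32/39. 39⁻¹ ≡ 51 (mod 71) since 39·51 = 1989 ≡ 1, so λ ≡ 32·51 ≡ 70.
  x = λ² - 18 - 18 = 4900 - 36 ≡ 36; y = λ·(18 - 36) - 55 ≡ 34. → (36, 34)

(36, 34)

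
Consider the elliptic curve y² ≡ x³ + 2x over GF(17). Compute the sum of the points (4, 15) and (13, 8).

(9, 4)

(4, 15) + (13, 8). λ = (8 - 15)/(13 - 4) ≡ 10/9 mod 17. 9⁻¹ ≡ 2 (mod 17), so λ ≡ 3.
  x = λ² - 4 - 13 = 9 - 17 ≡ 9; y = λ·(4 - 9) - 15 ≡ 4. → (9, 4)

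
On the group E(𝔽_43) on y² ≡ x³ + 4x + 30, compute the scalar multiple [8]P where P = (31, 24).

Double-and-add on 8 = (1000)₂. Start with P = (31, 24) for the leading 1-bit.
double: tangent at (31, 24): λ = (3·31² + 4)/(2·24) ≡ 6/5. 5⁻¹ ≡ 26 (mod 43), so λ ≡ 6·26 ≡ 27.
  x = λ² - 31 - 31 = 729 - 62 ≡ 22; y = λ·(31 - 22) - 24 ≡ 4. → (22, 4)
double: tangent at (22, 4): λ = (3·22² + 4)/(2·4) ≡ 37/8. 8⁻¹ ≡ 27 (mod 43) since 8·27 = 216 ≡ 1, so λ ≡ 37·27 ≡ 10.
  x = λ² - 22 - 22 = 100 - 44 ≡ 13; y = λ·(22 - 13) - 4 ≡ 0. → (13, 0)
double: (13, 0) + (13, 0): same x and y₁ ≡ -y₂, so the sum is O.

O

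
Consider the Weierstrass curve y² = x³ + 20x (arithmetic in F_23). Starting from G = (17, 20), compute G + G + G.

(5, 15)

Repeated addition: build up to 3G.
2G: tangent at (17, 20): λ = (3·17² + 20)/(2·20) ≡ 13/17. 17⁻¹ ≡ 19 (mod 23), so λ ≡ 13·19 ≡ 17.
  x = λ² - 17 - 17 = 289 - 34 ≡ 2; y = λ·(17 - 2) - 20 ≡ 5. → (2, 5)
3G: (2, 5) + (17, 20). λ = (20 - 5)/(17 - 2) ≡ 15/15 mod 23. 15⁻¹ ≡ 20 (mod 23) since 15·20 = 300 ≡ 1, so λ ≡ 1.
  x = λ² - 2 - 17 = 1 - 19 ≡ 5; y = λ·(2 - 5) - 5 ≡ 15. → (5, 15)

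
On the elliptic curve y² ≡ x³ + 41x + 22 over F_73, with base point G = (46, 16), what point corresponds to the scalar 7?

Repeated addition: build up to 7G.
2G: tangent at (46, 16): λ = (3·46² + 41)/(2·16) ≡ 38/32. 32⁻¹ ≡ 16 (mod 73), so λ ≡ 38·16 ≡ 24.
  x = λ² - 46 - 46 = 576 - 92 ≡ 46; y = λ·(46 - 46) - 16 ≡ 57. → (46, 57)
3G: (46, 57) + (46, 16): same x and y₁ ≡ -y₂, so the sum is the point at infinity.
4G: the point at infinity + (46, 16) = (46, 16) (identity).
5G: tangent at (46, 16): λ = (3·46² + 41)/(2·16) ≡ 38/32. 32⁻¹ ≡ 16 (mod 73), so λ ≡ 38·16 ≡ 24.
  x = λ² - 46 - 46 = 576 - 92 ≡ 46; y = λ·(46 - 46) - 16 ≡ 57. → (46, 57)
6G: (46, 57) + (46, 16): same x and y₁ ≡ -y₂, so the sum is the point at infinity.
7G: the point at infinity + (46, 16) = (46, 16) (identity).

(46, 16)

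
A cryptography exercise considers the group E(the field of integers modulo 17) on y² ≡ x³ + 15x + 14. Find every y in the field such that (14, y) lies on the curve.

none

x³ + 15x + 14 = 2968 ≡ 10 (mod 17).
10 is a non-residue mod 17; no y exists.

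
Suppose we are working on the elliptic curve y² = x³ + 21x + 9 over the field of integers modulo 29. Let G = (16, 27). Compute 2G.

tangent at (16, 27): λ = (3·16² + 21)/(2·27) ≡ 6/25. 25⁻¹ ≡ 7 (mod 29), so λ ≡ 6·7 ≡ 13.
  x = λ² - 16 - 16 = 169 - 32 ≡ 21; y = λ·(16 - 21) - 27 ≡ 24. → (21, 24)

(21, 24)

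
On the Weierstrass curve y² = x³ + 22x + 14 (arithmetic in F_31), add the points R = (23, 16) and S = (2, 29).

(8, 19)

(23, 16) + (2, 29). λ = (29 - 16)/(2 - 23) ≡ 13/10 mod 31. 10⁻¹ ≡ 28 (mod 31), so λ ≡ 23.
  x = λ² - 23 - 2 = 529 - 25 ≡ 8; y = λ·(23 - 8) - 16 ≡ 19. → (8, 19)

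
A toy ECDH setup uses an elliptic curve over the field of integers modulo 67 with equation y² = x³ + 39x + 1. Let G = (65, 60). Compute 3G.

Repeated addition: build up to 3G.
2G: tangent at (65, 60): λ = (3·65² + 39)/(2·60) ≡ 51/53. 53⁻¹ ≡ 43 (mod 67) since 53·43 = 2279 ≡ 1, so λ ≡ 51·43 ≡ 49.
  x = λ² - 65 - 65 = 2401 - 130 ≡ 60; y = λ·(65 - 60) - 60 ≡ 51. → (60, 51)
3G: (60, 51) + (65, 60). λ = (60 - 51)/(65 - 60) ≡ 9/5 mod 67. 5⁻¹ ≡ 27 (mod 67), so λ ≡ 42.
  x = λ² - 60 - 65 = 1764 - 125 ≡ 31; y = λ·(60 - 31) - 51 ≡ 28. → (31, 28)

(31, 28)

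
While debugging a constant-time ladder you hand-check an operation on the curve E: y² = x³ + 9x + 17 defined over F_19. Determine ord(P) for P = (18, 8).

3

2P: tangent at (18, 8): λ = (3·18² + 9)/(2·8) ≡ 12/16. 16⁻¹ ≡ 6 (mod 19) since 16·6 = 96 ≡ 1, so λ ≡ 12·6 ≡ 15.
  x = λ² - 18 - 18 = 225 - 36 ≡ 18; y = λ·(18 - 18) - 8 ≡ 11. → (18, 11)
3P: (18, 11) + (18, 8): same x and y₁ ≡ -y₂, so the sum is the point at infinity.
3P = the point at infinity, so the order is 3.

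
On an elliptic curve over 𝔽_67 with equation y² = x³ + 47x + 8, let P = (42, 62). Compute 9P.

(30, 55)

Double-and-add on 9 = (1001)₂. Start with P = (42, 62) for the leading 1-bit.
double: tangent at (42, 62): λ = (3·42² + 47)/(2·62) ≡ 46/57. 57⁻¹ ≡ 20 (mod 67), so λ ≡ 46·20 ≡ 49.
  x = λ² - 42 - 42 = 2401 - 84 ≡ 39; y = λ·(42 - 39) - 62 ≡ 18. → (39, 18)
double: tangent at (39, 18): λ = (3·39² + 47)/(2·18) ≡ 54/36. 36⁻¹ ≡ 54 (mod 67), so λ ≡ 54·54 ≡ 35.
  x = λ² - 39 - 39 = 1225 - 78 ≡ 8; y = λ·(39 - 8) - 18 ≡ 62. → (8, 62)
double: tangent at (8, 62): λ = (3·8² + 47)/(2·62) ≡ 38/57. 57⁻¹ ≡ 20 (mod 67), so λ ≡ 38·20 ≡ 23.
  x = λ² - 8 - 8 = 529 - 16 ≡ 44; y = λ·(8 - 44) - 62 ≡ 48. → (44, 48)
add P: (44, 48) + (42, 62). λ = (62 - 48)/(42 - 44) ≡ 14/65 mod 67. 65⁻¹ ≡ 33 (mod 67), so λ ≡ 60.
  x = λ² - 44 - 42 = 3600 - 86 ≡ 30; y = λ·(44 - 30) - 48 ≡ 55. → (30, 55)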